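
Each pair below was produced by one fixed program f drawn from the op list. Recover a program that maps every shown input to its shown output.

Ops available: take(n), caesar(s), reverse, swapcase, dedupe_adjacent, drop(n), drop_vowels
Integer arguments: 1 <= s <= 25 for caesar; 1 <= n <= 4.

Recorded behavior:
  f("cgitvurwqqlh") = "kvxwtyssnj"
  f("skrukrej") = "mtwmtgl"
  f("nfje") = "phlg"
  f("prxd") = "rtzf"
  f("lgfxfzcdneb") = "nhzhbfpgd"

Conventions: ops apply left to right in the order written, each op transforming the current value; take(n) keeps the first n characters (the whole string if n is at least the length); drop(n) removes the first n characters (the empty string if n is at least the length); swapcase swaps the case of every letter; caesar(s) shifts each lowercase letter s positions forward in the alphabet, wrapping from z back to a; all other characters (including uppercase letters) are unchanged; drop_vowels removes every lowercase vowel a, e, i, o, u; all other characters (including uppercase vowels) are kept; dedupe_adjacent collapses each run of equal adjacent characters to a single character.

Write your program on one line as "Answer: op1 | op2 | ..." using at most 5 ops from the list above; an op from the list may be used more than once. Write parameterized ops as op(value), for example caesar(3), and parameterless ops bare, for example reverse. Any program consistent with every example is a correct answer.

caesar(4) | caesar(24) | reverse | drop_vowels | reverse

Check, running the answer program on each example:
  "cgitvurwqqlh" -> "gkmxzyvauupl" -> "eikvxwtyssnj" -> "jnssytwxvkie" -> "jnssytwxvk" -> "kvxwtyssnj"
  "skrukrej" -> "wovyovin" -> "umtwmtgl" -> "lgtmwtmu" -> "lgtmwtm" -> "mtwmtgl"
  "nfje" -> "rjni" -> "phlg" -> "glhp" -> "glhp" -> "phlg"
  "prxd" -> "tvbh" -> "rtzf" -> "fztr" -> "fztr" -> "rtzf"
  "lgfxfzcdneb" -> "pkjbjdghrif" -> "nihzhbefpgd" -> "dgpfebhzhin" -> "dgpfbhzhn" -> "nhzhbfpgd"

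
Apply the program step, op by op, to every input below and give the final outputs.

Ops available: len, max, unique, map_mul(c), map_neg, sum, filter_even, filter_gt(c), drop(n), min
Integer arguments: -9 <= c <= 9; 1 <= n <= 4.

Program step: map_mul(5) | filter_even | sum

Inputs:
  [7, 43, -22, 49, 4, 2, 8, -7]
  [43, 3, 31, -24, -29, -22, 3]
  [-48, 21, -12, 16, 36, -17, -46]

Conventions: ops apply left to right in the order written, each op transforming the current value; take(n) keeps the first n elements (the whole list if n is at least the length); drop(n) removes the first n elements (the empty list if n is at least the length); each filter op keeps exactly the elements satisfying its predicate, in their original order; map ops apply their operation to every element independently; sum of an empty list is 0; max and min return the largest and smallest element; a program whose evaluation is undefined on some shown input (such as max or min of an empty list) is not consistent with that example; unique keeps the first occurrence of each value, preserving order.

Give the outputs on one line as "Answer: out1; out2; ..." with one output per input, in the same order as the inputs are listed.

-40; -230; -270

Execution, op by op:
  [7, 43, -22, 49, 4, 2, 8, -7] -> [35, 215, -110, 245, 20, 10, 40, -35] -> [-110, 20, 10, 40] -> -40
  [43, 3, 31, -24, -29, -22, 3] -> [215, 15, 155, -120, -145, -110, 15] -> [-120, -110] -> -230
  [-48, 21, -12, 16, 36, -17, -46] -> [-240, 105, -60, 80, 180, -85, -230] -> [-240, -60, 80, 180, -230] -> -270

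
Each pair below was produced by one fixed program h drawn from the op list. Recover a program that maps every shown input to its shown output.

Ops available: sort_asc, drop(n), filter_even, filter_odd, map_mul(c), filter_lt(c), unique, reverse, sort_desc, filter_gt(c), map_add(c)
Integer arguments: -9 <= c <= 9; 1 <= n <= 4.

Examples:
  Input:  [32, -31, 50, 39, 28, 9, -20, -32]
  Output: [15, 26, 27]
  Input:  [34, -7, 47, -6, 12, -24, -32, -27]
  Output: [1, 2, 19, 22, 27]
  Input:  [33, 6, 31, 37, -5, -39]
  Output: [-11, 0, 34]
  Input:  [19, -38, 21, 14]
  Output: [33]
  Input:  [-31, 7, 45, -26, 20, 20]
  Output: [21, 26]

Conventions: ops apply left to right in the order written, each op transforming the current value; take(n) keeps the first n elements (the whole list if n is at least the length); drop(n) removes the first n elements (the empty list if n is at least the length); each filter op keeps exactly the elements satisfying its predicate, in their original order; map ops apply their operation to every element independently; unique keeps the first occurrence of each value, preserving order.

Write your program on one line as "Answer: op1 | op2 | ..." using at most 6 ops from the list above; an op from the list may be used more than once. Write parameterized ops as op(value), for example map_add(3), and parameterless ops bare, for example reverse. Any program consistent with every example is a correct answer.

filter_lt(7) | sort_asc | sort_desc | map_add(5) | map_mul(-1)

Check, running the answer program on each example:
  [32, -31, 50, 39, 28, 9, -20, -32] -> [-31, -20, -32] -> [-32, -31, -20] -> [-20, -31, -32] -> [-15, -26, -27] -> [15, 26, 27]
  [34, -7, 47, -6, 12, -24, -32, -27] -> [-7, -6, -24, -32, -27] -> [-32, -27, -24, -7, -6] -> [-6, -7, -24, -27, -32] -> [-1, -2, -19, -22, -27] -> [1, 2, 19, 22, 27]
  [33, 6, 31, 37, -5, -39] -> [6, -5, -39] -> [-39, -5, 6] -> [6, -5, -39] -> [11, 0, -34] -> [-11, 0, 34]
  [19, -38, 21, 14] -> [-38] -> [-38] -> [-38] -> [-33] -> [33]
  [-31, 7, 45, -26, 20, 20] -> [-31, -26] -> [-31, -26] -> [-26, -31] -> [-21, -26] -> [21, 26]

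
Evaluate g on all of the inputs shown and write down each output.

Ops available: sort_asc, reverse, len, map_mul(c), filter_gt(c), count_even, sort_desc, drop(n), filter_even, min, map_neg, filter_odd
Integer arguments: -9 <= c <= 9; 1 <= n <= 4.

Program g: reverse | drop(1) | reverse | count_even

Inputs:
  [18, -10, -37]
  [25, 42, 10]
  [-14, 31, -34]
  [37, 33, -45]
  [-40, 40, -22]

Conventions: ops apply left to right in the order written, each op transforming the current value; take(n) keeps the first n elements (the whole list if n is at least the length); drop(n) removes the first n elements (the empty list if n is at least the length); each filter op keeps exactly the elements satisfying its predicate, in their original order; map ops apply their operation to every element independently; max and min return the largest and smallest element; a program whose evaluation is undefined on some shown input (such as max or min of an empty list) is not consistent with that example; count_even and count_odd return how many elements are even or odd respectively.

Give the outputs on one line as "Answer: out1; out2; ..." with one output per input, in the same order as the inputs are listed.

Execution, op by op:
  [18, -10, -37] -> [-37, -10, 18] -> [-10, 18] -> [18, -10] -> 2
  [25, 42, 10] -> [10, 42, 25] -> [42, 25] -> [25, 42] -> 1
  [-14, 31, -34] -> [-34, 31, -14] -> [31, -14] -> [-14, 31] -> 1
  [37, 33, -45] -> [-45, 33, 37] -> [33, 37] -> [37, 33] -> 0
  [-40, 40, -22] -> [-22, 40, -40] -> [40, -40] -> [-40, 40] -> 2

2; 1; 1; 0; 2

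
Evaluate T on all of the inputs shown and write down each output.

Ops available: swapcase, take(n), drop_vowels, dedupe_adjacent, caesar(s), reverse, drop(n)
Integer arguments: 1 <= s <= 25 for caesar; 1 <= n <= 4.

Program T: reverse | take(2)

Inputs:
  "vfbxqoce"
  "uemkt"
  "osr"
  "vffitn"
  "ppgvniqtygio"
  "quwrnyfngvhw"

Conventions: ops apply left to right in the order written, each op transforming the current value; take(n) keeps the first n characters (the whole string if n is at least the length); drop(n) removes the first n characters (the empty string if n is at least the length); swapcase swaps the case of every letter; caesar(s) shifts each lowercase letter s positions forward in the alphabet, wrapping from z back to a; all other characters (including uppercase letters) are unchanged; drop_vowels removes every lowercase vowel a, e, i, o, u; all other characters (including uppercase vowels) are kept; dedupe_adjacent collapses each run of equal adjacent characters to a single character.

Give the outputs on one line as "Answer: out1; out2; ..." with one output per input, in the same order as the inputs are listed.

"ec"; "tk"; "rs"; "nt"; "oi"; "wh"

Execution, op by op:
  "vfbxqoce" -> "ecoqxbfv" -> "ec"
  "uemkt" -> "tkmeu" -> "tk"
  "osr" -> "rso" -> "rs"
  "vffitn" -> "ntiffv" -> "nt"
  "ppgvniqtygio" -> "oigytqinvgpp" -> "oi"
  "quwrnyfngvhw" -> "whvgnfynrwuq" -> "wh"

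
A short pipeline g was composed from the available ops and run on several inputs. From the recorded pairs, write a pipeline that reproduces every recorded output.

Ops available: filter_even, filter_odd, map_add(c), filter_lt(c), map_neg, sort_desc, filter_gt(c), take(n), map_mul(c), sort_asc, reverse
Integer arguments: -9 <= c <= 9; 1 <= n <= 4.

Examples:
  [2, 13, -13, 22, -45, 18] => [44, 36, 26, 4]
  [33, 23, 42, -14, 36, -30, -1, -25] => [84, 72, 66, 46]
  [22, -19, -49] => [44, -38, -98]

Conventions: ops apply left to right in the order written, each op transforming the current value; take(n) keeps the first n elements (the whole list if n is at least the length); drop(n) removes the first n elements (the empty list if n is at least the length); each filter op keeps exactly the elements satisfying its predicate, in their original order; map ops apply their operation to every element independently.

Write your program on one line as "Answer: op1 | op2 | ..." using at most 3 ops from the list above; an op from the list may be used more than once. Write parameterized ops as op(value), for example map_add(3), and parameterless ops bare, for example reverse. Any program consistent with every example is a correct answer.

map_mul(2) | sort_desc | take(4)

Check, running the answer program on each example:
  [2, 13, -13, 22, -45, 18] -> [4, 26, -26, 44, -90, 36] -> [44, 36, 26, 4, -26, -90] -> [44, 36, 26, 4]
  [33, 23, 42, -14, 36, -30, -1, -25] -> [66, 46, 84, -28, 72, -60, -2, -50] -> [84, 72, 66, 46, -2, -28, -50, -60] -> [84, 72, 66, 46]
  [22, -19, -49] -> [44, -38, -98] -> [44, -38, -98] -> [44, -38, -98]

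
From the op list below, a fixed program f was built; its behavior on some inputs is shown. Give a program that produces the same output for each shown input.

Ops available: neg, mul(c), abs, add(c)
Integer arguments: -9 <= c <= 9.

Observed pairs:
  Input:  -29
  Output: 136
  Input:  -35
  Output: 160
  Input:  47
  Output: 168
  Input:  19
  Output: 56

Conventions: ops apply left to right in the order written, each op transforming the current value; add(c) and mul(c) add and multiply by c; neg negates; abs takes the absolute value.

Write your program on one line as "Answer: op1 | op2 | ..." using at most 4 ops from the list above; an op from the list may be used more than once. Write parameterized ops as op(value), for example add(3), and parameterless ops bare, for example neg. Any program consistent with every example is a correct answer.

add(-5) | mul(-4) | neg | abs

Check, running the answer program on each example:
  -29 -> -34 -> 136 -> -136 -> 136
  -35 -> -40 -> 160 -> -160 -> 160
  47 -> 42 -> -168 -> 168 -> 168
  19 -> 14 -> -56 -> 56 -> 56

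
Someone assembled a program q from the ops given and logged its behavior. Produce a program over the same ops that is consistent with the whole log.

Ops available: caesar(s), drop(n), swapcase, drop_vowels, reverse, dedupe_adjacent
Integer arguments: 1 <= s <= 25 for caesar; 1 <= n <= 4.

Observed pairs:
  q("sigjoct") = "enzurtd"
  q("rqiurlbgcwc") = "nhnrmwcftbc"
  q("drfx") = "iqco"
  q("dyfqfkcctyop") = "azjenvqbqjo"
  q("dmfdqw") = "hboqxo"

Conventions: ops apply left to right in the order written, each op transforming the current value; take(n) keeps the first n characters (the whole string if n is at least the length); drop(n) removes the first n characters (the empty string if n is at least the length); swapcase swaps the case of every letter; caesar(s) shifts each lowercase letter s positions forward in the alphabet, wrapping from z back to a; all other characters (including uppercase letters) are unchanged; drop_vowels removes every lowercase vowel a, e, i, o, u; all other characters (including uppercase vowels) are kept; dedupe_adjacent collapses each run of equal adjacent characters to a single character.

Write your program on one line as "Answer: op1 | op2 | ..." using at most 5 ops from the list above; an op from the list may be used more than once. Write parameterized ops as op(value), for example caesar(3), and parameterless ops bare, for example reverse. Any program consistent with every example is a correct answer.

dedupe_adjacent | caesar(24) | caesar(18) | caesar(21) | reverse

Check, running the answer program on each example:
  "sigjoct" -> "sigjoct" -> "qgehmar" -> "iywzesj" -> "dtruzne" -> "enzurtd"
  "rqiurlbgcwc" -> "rqiurlbgcwc" -> "pogspjzeaua" -> "hgykhbrwsms" -> "cbtfcwmrnhn" -> "nhnrmwcftbc"
  "drfx" -> "drfx" -> "bpdv" -> "thvn" -> "ocqi" -> "iqco"
  "dyfqfkcctyop" -> "dyfqfkctyop" -> "bwdodiarwmn" -> "tovgvasjoef" -> "ojqbqvnejza" -> "azjenvqbqjo"
  "dmfdqw" -> "dmfdqw" -> "bkdbou" -> "tcvtgm" -> "oxqobh" -> "hboqxo"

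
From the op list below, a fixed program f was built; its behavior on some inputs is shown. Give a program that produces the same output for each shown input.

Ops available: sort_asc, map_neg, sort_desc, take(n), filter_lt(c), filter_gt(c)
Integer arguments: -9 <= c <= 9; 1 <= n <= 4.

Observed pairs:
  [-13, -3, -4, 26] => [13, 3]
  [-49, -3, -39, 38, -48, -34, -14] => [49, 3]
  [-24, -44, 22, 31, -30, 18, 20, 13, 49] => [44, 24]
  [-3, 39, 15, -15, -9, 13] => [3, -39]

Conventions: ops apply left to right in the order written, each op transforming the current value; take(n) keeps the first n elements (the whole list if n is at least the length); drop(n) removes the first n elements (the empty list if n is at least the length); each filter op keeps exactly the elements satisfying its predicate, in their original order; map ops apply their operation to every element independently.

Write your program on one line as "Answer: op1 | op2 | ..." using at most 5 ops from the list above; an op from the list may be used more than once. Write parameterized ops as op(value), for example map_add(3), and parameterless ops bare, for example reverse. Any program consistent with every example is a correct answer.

map_neg | take(3) | take(2) | sort_asc | sort_desc

Check, running the answer program on each example:
  [-13, -3, -4, 26] -> [13, 3, 4, -26] -> [13, 3, 4] -> [13, 3] -> [3, 13] -> [13, 3]
  [-49, -3, -39, 38, -48, -34, -14] -> [49, 3, 39, -38, 48, 34, 14] -> [49, 3, 39] -> [49, 3] -> [3, 49] -> [49, 3]
  [-24, -44, 22, 31, -30, 18, 20, 13, 49] -> [24, 44, -22, -31, 30, -18, -20, -13, -49] -> [24, 44, -22] -> [24, 44] -> [24, 44] -> [44, 24]
  [-3, 39, 15, -15, -9, 13] -> [3, -39, -15, 15, 9, -13] -> [3, -39, -15] -> [3, -39] -> [-39, 3] -> [3, -39]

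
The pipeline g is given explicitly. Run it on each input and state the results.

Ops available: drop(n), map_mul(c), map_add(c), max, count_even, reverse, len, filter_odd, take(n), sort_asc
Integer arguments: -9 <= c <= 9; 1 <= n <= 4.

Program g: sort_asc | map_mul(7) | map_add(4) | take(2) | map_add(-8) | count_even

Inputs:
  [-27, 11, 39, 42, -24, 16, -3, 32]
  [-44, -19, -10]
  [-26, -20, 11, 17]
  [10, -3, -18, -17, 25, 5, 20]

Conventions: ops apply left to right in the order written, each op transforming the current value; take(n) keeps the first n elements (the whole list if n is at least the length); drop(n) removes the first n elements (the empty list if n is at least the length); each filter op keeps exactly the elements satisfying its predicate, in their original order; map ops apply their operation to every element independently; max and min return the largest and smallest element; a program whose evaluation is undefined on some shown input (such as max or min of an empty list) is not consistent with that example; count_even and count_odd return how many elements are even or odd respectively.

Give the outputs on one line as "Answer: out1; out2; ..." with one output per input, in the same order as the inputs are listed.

Execution, op by op:
  [-27, 11, 39, 42, -24, 16, -3, 32] -> [-27, -24, -3, 11, 16, 32, 39, 42] -> [-189, -168, -21, 77, 112, 224, 273, 294] -> [-185, -164, -17, 81, 116, 228, 277, 298] -> [-185, -164] -> [-193, -172] -> 1
  [-44, -19, -10] -> [-44, -19, -10] -> [-308, -133, -70] -> [-304, -129, -66] -> [-304, -129] -> [-312, -137] -> 1
  [-26, -20, 11, 17] -> [-26, -20, 11, 17] -> [-182, -140, 77, 119] -> [-178, -136, 81, 123] -> [-178, -136] -> [-186, -144] -> 2
  [10, -3, -18, -17, 25, 5, 20] -> [-18, -17, -3, 5, 10, 20, 25] -> [-126, -119, -21, 35, 70, 140, 175] -> [-122, -115, -17, 39, 74, 144, 179] -> [-122, -115] -> [-130, -123] -> 1

1; 1; 2; 1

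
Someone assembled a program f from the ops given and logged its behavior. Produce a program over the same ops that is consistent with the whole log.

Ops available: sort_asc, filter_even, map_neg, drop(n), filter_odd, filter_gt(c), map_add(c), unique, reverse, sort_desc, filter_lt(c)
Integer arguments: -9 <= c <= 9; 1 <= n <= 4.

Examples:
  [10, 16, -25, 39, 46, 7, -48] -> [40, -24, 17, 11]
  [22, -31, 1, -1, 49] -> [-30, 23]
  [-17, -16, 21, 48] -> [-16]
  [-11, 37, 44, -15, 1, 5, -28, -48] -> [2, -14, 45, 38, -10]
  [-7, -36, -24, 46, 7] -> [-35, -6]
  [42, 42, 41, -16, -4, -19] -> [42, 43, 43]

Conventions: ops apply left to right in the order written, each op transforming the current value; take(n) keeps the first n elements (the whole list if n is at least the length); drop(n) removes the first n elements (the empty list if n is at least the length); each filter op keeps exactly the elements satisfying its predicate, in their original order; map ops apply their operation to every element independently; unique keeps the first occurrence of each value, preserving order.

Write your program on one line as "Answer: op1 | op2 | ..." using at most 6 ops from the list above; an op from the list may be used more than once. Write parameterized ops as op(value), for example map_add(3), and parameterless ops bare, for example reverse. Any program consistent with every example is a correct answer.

map_neg | reverse | map_neg | drop(3) | map_add(1)

Check, running the answer program on each example:
  [10, 16, -25, 39, 46, 7, -48] -> [-10, -16, 25, -39, -46, -7, 48] -> [48, -7, -46, -39, 25, -16, -10] -> [-48, 7, 46, 39, -25, 16, 10] -> [39, -25, 16, 10] -> [40, -24, 17, 11]
  [22, -31, 1, -1, 49] -> [-22, 31, -1, 1, -49] -> [-49, 1, -1, 31, -22] -> [49, -1, 1, -31, 22] -> [-31, 22] -> [-30, 23]
  [-17, -16, 21, 48] -> [17, 16, -21, -48] -> [-48, -21, 16, 17] -> [48, 21, -16, -17] -> [-17] -> [-16]
  [-11, 37, 44, -15, 1, 5, -28, -48] -> [11, -37, -44, 15, -1, -5, 28, 48] -> [48, 28, -5, -1, 15, -44, -37, 11] -> [-48, -28, 5, 1, -15, 44, 37, -11] -> [1, -15, 44, 37, -11] -> [2, -14, 45, 38, -10]
  [-7, -36, -24, 46, 7] -> [7, 36, 24, -46, -7] -> [-7, -46, 24, 36, 7] -> [7, 46, -24, -36, -7] -> [-36, -7] -> [-35, -6]
  [42, 42, 41, -16, -4, -19] -> [-42, -42, -41, 16, 4, 19] -> [19, 4, 16, -41, -42, -42] -> [-19, -4, -16, 41, 42, 42] -> [41, 42, 42] -> [42, 43, 43]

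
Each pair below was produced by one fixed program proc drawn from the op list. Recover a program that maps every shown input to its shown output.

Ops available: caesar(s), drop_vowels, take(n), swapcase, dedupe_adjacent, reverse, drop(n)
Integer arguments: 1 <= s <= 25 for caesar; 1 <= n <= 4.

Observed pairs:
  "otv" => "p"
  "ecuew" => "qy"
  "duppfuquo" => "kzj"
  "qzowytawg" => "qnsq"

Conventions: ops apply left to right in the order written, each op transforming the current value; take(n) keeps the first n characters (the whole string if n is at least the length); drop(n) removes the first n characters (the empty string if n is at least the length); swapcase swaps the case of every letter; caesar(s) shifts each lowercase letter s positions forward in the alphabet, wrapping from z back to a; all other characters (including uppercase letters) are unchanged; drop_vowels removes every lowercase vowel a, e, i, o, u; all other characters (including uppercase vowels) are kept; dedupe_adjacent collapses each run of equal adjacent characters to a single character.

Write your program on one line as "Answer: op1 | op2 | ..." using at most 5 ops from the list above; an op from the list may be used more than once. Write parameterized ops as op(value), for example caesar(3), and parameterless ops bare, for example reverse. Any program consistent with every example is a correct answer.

drop(2) | reverse | dedupe_adjacent | caesar(20) | drop_vowels

Check, running the answer program on each example:
  "otv" -> "v" -> "v" -> "v" -> "p" -> "p"
  "ecuew" -> "uew" -> "weu" -> "weu" -> "qyo" -> "qy"
  "duppfuquo" -> "ppfuquo" -> "ouqufpp" -> "ouqufp" -> "iokozj" -> "kzj"
  "qzowytawg" -> "owytawg" -> "gwatywo" -> "gwatywo" -> "aqunsqi" -> "qnsq"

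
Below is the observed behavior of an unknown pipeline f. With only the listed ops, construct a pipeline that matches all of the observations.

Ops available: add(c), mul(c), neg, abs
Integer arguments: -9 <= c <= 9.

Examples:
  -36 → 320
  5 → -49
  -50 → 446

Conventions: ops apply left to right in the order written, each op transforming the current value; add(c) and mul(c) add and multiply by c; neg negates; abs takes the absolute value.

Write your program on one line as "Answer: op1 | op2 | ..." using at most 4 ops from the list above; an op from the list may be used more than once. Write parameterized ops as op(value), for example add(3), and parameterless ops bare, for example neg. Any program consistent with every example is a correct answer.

mul(9) | add(7) | neg | add(3)

Check, running the answer program on each example:
  -36 -> -324 -> -317 -> 317 -> 320
  5 -> 45 -> 52 -> -52 -> -49
  -50 -> -450 -> -443 -> 443 -> 446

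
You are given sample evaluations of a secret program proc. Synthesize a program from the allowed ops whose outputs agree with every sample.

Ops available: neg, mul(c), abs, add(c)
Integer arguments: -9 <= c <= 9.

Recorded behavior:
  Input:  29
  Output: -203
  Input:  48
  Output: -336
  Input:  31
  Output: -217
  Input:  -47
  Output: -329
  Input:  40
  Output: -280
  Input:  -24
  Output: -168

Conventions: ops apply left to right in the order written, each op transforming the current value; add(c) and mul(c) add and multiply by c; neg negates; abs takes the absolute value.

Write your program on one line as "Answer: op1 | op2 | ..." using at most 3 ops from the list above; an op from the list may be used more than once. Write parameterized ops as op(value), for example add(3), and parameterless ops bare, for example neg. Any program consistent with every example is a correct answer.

abs | mul(-7)

Check, running the answer program on each example:
  29 -> 29 -> -203
  48 -> 48 -> -336
  31 -> 31 -> -217
  -47 -> 47 -> -329
  40 -> 40 -> -280
  -24 -> 24 -> -168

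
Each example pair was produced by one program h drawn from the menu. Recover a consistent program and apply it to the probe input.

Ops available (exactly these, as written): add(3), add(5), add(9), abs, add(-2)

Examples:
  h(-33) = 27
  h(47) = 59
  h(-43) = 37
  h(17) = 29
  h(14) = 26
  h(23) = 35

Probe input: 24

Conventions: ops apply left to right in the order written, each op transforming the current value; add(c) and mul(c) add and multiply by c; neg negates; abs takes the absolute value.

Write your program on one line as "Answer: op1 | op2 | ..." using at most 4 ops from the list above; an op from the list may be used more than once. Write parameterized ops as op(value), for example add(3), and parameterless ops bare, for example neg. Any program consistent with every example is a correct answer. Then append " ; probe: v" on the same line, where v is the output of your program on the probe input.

add(9) | abs | add(3) ; probe: 36

Check, running the answer program on each example:
  -33 -> -24 -> 24 -> 27
  47 -> 56 -> 56 -> 59
  -43 -> -34 -> 34 -> 37
  17 -> 26 -> 26 -> 29
  14 -> 23 -> 23 -> 26
  23 -> 32 -> 32 -> 35
  probe: 24 -> 33 -> 33 -> 36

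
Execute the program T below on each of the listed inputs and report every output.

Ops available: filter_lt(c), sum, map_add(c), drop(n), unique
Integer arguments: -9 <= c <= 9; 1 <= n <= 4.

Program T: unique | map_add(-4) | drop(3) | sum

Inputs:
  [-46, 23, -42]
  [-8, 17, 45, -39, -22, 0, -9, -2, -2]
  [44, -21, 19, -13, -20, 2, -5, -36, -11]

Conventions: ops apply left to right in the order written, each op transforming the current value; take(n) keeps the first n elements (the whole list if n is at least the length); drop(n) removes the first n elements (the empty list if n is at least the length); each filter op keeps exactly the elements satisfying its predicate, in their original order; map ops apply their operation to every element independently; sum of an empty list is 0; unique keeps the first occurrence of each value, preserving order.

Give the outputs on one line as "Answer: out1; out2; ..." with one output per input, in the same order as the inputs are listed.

0; -92; -107

Execution, op by op:
  [-46, 23, -42] -> [-46, 23, -42] -> [-50, 19, -46] -> [] -> 0
  [-8, 17, 45, -39, -22, 0, -9, -2, -2] -> [-8, 17, 45, -39, -22, 0, -9, -2] -> [-12, 13, 41, -43, -26, -4, -13, -6] -> [-43, -26, -4, -13, -6] -> -92
  [44, -21, 19, -13, -20, 2, -5, -36, -11] -> [44, -21, 19, -13, -20, 2, -5, -36, -11] -> [40, -25, 15, -17, -24, -2, -9, -40, -15] -> [-17, -24, -2, -9, -40, -15] -> -107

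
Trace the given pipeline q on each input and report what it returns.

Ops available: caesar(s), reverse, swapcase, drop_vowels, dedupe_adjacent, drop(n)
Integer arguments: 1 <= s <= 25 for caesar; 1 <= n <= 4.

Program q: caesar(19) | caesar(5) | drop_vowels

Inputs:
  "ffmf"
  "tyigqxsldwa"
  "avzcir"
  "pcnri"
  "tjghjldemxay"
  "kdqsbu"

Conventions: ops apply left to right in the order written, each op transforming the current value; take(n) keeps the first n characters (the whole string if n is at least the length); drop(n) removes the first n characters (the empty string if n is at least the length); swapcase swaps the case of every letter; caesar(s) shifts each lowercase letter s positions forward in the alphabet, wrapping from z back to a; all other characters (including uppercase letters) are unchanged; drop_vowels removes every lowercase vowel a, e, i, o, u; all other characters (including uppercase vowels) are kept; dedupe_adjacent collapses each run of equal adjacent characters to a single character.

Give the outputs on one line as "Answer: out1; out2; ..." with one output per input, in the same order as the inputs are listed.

Execution, op by op:
  "ffmf" -> "yyfy" -> "ddkd" -> "ddkd"
  "tyigqxsldwa" -> "mrbzjqlewpt" -> "rwgeovqjbuy" -> "rwgvqjby"
  "avzcir" -> "tosvbk" -> "ytxagp" -> "ytxgp"
  "pcnri" -> "ivgkb" -> "nalpg" -> "nlpg"
  "tjghjldemxay" -> "mczacewxfqtr" -> "rhefhjbckvyw" -> "rhfhjbckvyw"
  "kdqsbu" -> "dwjlun" -> "iboqzs" -> "bqzs"

"ddkd"; "rwgvqjby"; "ytxgp"; "nlpg"; "rhfhjbckvyw"; "bqzs"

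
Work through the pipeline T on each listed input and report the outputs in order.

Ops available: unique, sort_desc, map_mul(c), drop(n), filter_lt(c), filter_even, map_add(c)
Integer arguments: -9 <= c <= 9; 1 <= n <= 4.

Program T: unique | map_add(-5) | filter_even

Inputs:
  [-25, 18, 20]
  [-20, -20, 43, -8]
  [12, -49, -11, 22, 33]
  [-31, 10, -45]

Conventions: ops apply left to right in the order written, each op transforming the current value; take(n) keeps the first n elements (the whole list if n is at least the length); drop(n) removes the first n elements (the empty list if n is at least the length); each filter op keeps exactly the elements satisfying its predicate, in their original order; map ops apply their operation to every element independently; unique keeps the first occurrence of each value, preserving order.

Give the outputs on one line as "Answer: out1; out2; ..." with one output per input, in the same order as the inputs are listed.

Execution, op by op:
  [-25, 18, 20] -> [-25, 18, 20] -> [-30, 13, 15] -> [-30]
  [-20, -20, 43, -8] -> [-20, 43, -8] -> [-25, 38, -13] -> [38]
  [12, -49, -11, 22, 33] -> [12, -49, -11, 22, 33] -> [7, -54, -16, 17, 28] -> [-54, -16, 28]
  [-31, 10, -45] -> [-31, 10, -45] -> [-36, 5, -50] -> [-36, -50]

[-30]; [38]; [-54, -16, 28]; [-36, -50]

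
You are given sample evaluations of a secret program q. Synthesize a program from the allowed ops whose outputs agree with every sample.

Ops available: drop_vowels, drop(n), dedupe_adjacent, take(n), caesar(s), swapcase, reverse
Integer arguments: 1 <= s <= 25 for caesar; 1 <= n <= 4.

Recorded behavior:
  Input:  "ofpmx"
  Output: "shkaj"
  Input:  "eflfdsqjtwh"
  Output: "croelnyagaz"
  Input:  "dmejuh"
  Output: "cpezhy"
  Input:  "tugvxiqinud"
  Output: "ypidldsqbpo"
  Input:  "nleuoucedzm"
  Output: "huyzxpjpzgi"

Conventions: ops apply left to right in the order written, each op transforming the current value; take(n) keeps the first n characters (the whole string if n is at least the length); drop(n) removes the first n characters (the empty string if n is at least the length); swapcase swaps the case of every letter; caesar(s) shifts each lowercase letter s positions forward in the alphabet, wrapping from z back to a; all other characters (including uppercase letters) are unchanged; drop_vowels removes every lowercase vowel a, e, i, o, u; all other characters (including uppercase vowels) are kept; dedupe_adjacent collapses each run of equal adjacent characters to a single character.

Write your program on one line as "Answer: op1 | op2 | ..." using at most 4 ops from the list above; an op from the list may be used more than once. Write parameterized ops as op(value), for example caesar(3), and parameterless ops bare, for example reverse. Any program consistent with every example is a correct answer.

reverse | caesar(23) | caesar(24)

Check, running the answer program on each example:
  "ofpmx" -> "xmpfo" -> "ujmcl" -> "shkaj"
  "eflfdsqjtwh" -> "hwtjqsdflfe" -> "etqgnpacicb" -> "croelnyagaz"
  "dmejuh" -> "hujemd" -> "ergbja" -> "cpezhy"
  "tugvxiqinud" -> "duniqixvgut" -> "arkfnfusdrq" -> "ypidldsqbpo"
  "nleuoucedzm" -> "mzdecuoueln" -> "jwabzrlrbik" -> "huyzxpjpzgi"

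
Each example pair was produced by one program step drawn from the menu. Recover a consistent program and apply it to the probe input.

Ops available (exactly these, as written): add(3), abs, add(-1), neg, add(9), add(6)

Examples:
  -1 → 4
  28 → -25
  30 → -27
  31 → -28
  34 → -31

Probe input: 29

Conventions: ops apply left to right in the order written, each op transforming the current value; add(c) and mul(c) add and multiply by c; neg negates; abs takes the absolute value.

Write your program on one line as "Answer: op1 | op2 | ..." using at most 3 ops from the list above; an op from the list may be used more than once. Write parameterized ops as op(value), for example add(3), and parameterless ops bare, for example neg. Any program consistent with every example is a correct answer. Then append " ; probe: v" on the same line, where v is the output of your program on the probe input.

neg | add(3) ; probe: -26

Check, running the answer program on each example:
  -1 -> 1 -> 4
  28 -> -28 -> -25
  30 -> -30 -> -27
  31 -> -31 -> -28
  34 -> -34 -> -31
  probe: 29 -> -29 -> -26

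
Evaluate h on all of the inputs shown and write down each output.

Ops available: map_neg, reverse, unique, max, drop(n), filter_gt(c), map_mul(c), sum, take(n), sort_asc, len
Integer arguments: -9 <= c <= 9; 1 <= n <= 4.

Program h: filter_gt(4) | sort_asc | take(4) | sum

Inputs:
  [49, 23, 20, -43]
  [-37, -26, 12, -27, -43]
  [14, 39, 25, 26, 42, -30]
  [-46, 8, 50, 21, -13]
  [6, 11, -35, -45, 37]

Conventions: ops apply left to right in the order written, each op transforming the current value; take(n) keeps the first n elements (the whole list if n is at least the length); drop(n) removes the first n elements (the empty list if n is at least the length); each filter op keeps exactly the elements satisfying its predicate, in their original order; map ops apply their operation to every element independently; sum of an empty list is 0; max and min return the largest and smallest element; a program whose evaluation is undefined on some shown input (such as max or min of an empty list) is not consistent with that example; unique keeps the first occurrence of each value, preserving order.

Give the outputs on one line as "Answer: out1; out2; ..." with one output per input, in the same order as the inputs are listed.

Execution, op by op:
  [49, 23, 20, -43] -> [49, 23, 20] -> [20, 23, 49] -> [20, 23, 49] -> 92
  [-37, -26, 12, -27, -43] -> [12] -> [12] -> [12] -> 12
  [14, 39, 25, 26, 42, -30] -> [14, 39, 25, 26, 42] -> [14, 25, 26, 39, 42] -> [14, 25, 26, 39] -> 104
  [-46, 8, 50, 21, -13] -> [8, 50, 21] -> [8, 21, 50] -> [8, 21, 50] -> 79
  [6, 11, -35, -45, 37] -> [6, 11, 37] -> [6, 11, 37] -> [6, 11, 37] -> 54

92; 12; 104; 79; 54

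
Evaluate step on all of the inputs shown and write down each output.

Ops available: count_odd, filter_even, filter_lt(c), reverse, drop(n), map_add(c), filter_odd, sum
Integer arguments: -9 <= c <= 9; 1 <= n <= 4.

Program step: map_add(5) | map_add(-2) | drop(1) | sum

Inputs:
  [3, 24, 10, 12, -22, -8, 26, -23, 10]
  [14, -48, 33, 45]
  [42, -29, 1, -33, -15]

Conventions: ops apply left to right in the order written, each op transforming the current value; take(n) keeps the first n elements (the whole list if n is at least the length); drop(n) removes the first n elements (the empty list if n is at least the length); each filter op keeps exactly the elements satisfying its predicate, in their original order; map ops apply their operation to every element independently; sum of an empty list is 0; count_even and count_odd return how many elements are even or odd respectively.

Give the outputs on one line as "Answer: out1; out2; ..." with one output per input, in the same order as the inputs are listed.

53; 39; -64

Execution, op by op:
  [3, 24, 10, 12, -22, -8, 26, -23, 10] -> [8, 29, 15, 17, -17, -3, 31, -18, 15] -> [6, 27, 13, 15, -19, -5, 29, -20, 13] -> [27, 13, 15, -19, -5, 29, -20, 13] -> 53
  [14, -48, 33, 45] -> [19, -43, 38, 50] -> [17, -45, 36, 48] -> [-45, 36, 48] -> 39
  [42, -29, 1, -33, -15] -> [47, -24, 6, -28, -10] -> [45, -26, 4, -30, -12] -> [-26, 4, -30, -12] -> -64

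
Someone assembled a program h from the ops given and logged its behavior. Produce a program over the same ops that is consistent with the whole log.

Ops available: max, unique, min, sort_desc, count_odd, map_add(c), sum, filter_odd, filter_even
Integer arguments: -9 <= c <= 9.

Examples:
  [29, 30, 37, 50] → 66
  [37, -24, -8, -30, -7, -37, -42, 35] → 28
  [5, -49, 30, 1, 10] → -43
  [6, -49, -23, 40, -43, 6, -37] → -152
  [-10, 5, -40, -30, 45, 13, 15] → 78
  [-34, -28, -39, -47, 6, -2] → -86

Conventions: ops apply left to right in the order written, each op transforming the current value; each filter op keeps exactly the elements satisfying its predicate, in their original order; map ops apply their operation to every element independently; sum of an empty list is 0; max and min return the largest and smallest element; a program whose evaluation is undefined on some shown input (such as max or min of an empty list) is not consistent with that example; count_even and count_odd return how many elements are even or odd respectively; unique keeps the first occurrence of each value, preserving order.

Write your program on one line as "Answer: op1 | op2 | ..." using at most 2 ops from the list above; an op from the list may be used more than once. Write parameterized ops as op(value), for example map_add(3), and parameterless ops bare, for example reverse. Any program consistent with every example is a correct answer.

filter_odd | sum

Check, running the answer program on each example:
  [29, 30, 37, 50] -> [29, 37] -> 66
  [37, -24, -8, -30, -7, -37, -42, 35] -> [37, -7, -37, 35] -> 28
  [5, -49, 30, 1, 10] -> [5, -49, 1] -> -43
  [6, -49, -23, 40, -43, 6, -37] -> [-49, -23, -43, -37] -> -152
  [-10, 5, -40, -30, 45, 13, 15] -> [5, 45, 13, 15] -> 78
  [-34, -28, -39, -47, 6, -2] -> [-39, -47] -> -86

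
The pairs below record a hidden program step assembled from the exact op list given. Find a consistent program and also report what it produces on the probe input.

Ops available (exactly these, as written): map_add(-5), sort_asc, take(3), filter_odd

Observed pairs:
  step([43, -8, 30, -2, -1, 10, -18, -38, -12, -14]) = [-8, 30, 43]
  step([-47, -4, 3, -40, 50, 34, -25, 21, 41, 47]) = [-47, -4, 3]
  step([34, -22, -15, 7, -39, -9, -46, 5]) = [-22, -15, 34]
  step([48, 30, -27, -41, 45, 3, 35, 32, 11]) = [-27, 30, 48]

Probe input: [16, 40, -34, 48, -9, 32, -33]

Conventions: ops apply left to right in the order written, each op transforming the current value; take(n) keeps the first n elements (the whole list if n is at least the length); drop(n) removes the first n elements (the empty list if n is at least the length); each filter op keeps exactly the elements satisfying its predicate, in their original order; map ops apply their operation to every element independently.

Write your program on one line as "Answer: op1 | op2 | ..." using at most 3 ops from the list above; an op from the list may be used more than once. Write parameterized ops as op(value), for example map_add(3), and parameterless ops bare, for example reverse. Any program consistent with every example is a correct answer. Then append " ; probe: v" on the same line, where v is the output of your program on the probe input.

take(3) | sort_asc ; probe: [-34, 16, 40]

Check, running the answer program on each example:
  [43, -8, 30, -2, -1, 10, -18, -38, -12, -14] -> [43, -8, 30] -> [-8, 30, 43]
  [-47, -4, 3, -40, 50, 34, -25, 21, 41, 47] -> [-47, -4, 3] -> [-47, -4, 3]
  [34, -22, -15, 7, -39, -9, -46, 5] -> [34, -22, -15] -> [-22, -15, 34]
  [48, 30, -27, -41, 45, 3, 35, 32, 11] -> [48, 30, -27] -> [-27, 30, 48]
  probe: [16, 40, -34, 48, -9, 32, -33] -> [16, 40, -34] -> [-34, 16, 40]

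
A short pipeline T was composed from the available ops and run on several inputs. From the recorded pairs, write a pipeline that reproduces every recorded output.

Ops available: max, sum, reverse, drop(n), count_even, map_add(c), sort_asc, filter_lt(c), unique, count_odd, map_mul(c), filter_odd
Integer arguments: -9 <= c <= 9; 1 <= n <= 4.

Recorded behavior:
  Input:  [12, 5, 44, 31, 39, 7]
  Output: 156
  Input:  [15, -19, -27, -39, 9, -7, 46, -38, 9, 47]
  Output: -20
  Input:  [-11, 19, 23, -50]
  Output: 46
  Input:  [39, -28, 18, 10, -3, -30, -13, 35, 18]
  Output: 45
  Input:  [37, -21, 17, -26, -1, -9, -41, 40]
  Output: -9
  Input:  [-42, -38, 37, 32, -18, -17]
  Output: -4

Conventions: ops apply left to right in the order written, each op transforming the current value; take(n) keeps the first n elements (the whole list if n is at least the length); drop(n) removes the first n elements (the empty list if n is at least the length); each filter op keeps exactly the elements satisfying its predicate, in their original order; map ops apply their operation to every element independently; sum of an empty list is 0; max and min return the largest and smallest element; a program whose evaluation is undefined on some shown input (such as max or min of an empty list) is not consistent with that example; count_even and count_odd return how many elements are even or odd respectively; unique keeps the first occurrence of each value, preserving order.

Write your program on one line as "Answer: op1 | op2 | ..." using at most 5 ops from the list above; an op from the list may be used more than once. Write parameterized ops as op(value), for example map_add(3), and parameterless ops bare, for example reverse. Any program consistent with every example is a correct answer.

reverse | unique | map_add(5) | drop(1) | sum

Check, running the answer program on each example:
  [12, 5, 44, 31, 39, 7] -> [7, 39, 31, 44, 5, 12] -> [7, 39, 31, 44, 5, 12] -> [12, 44, 36, 49, 10, 17] -> [44, 36, 49, 10, 17] -> 156
  [15, -19, -27, -39, 9, -7, 46, -38, 9, 47] -> [47, 9, -38, 46, -7, 9, -39, -27, -19, 15] -> [47, 9, -38, 46, -7, -39, -27, -19, 15] -> [52, 14, -33, 51, -2, -34, -22, -14, 20] -> [14, -33, 51, -2, -34, -22, -14, 20] -> -20
  [-11, 19, 23, -50] -> [-50, 23, 19, -11] -> [-50, 23, 19, -11] -> [-45, 28, 24, -6] -> [28, 24, -6] -> 46
  [39, -28, 18, 10, -3, -30, -13, 35, 18] -> [18, 35, -13, -30, -3, 10, 18, -28, 39] -> [18, 35, -13, -30, -3, 10, -28, 39] -> [23, 40, -8, -25, 2, 15, -23, 44] -> [40, -8, -25, 2, 15, -23, 44] -> 45
  [37, -21, 17, -26, -1, -9, -41, 40] -> [40, -41, -9, -1, -26, 17, -21, 37] -> [40, -41, -9, -1, -26, 17, -21, 37] -> [45, -36, -4, 4, -21, 22, -16, 42] -> [-36, -4, 4, -21, 22, -16, 42] -> -9
  [-42, -38, 37, 32, -18, -17] -> [-17, -18, 32, 37, -38, -42] -> [-17, -18, 32, 37, -38, -42] -> [-12, -13, 37, 42, -33, -37] -> [-13, 37, 42, -33, -37] -> -4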